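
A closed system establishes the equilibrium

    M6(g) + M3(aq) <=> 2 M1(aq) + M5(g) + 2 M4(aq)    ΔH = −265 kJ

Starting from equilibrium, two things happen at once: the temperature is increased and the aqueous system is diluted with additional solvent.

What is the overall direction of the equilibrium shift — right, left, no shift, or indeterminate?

cannot be determined

The forward reaction is exothermic. Raising T favours the endothermic direction — shift to the left.
Dilution lowers every aqueous concentration by the same factor. Δn_aq = 4 − 1 = +3, so the system shifts toward the side with more dissolved moles — to the right.
The individual effects push in opposite directions; without quantitative information the net direction cannot be determined.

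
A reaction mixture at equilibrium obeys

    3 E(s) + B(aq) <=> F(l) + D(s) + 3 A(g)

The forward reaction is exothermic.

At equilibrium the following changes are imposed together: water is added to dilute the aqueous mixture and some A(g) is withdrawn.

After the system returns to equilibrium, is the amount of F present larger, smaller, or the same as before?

cannot be determined

Dilution lowers every aqueous concentration by the same factor. Δn_aq = 0 − 1 = -1, so the system shifts toward the side with more dissolved moles — to the left.
Removing A (g), a product, drives the reaction to the right.
The two effects oppose each other, so the net shift — and hence the change in F — cannot be determined from the given information.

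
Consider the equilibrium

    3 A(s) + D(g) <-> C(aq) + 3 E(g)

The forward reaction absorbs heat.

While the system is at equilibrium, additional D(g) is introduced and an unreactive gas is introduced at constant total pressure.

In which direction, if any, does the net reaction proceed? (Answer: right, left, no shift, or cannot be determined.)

right

Adding D (g), a reactant, drives the reaction to the right.
Adding inert gas at constant total pressure expands the volume and lowers every reacting partial pressure. With Δn_gas = 3 − 1 = +2, Q moves away from K toward the side with fewer gas moles, so the system shifts toward the side with more gas moles — to the right.
All effects act in the same direction — net shift to the right.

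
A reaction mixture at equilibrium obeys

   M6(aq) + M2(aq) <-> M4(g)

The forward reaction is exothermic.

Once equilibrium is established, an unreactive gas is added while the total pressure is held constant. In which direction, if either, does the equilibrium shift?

Adding inert gas at constant total pressure expands the volume and lowers every reacting partial pressure. With Δn_gas = 1 − 0 = +1, Q moves away from K toward the side with fewer gas moles, so the system shifts toward the side with more gas moles — to the right.

right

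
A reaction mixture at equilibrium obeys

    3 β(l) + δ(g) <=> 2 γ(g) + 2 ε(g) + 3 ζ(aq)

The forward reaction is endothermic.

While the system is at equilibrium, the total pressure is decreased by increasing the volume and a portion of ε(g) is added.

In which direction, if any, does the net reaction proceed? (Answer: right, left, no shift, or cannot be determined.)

cannot be determined

Gas moles: reactants 1, products 4 (Δn_gas = +3). Expansion shifts the system toward the side with more moles of gas — to the right.
Adding ε (g), a product, drives the reaction to the left.
The individual effects push in opposite directions; without quantitative information the net direction cannot be determined.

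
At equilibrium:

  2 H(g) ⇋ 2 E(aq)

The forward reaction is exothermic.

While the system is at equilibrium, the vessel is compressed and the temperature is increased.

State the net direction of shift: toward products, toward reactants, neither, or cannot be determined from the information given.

Gas moles: reactants 2, products 0 (Δn_gas = -2). Compression shifts the system toward the side with fewer moles of gas — to the right.
The forward reaction is exothermic. Raising T favours the endothermic direction — shift to the left.
The individual effects push in opposite directions; without quantitative information the net direction cannot be determined.

cannot be determined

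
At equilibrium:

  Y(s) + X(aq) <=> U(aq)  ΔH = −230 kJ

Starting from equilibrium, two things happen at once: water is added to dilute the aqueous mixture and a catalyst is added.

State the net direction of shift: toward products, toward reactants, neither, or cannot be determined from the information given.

Dilution scales every aqueous concentration by the same factor. Δn_aq = 1 − 1 = 0, so Q is unchanged — no shift.
A catalyst speeds both forward and reverse rates equally; it changes neither Q nor K — no shift from this change.
None of the changes alters Q relative to K, so there is no net shift.

no shift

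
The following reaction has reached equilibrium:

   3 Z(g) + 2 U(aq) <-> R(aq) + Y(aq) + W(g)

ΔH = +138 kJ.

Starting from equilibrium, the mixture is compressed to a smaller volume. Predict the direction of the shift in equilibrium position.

Gas moles: reactants 3, products 1 (Δn_gas = -2). Compression shifts the system toward the side with fewer moles of gas — to the right.

right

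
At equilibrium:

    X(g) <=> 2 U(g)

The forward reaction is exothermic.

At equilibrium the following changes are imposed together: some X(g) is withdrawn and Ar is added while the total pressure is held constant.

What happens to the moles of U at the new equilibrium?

cannot be determined

Removing X (g), a reactant, drives the reaction to the left.
Adding inert gas at constant total pressure expands the volume and lowers every reacting partial pressure. With Δn_gas = 2 − 1 = +1, Q moves away from K toward the side with fewer gas moles, so the system shifts toward the side with more gas moles — to the right.
The two effects oppose each other, so the net shift — and hence the change in U — cannot be determined from the given information.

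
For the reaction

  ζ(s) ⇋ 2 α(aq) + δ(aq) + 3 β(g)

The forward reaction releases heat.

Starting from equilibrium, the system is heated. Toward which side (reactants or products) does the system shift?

The forward reaction is exothermic. Raising T favours the endothermic direction — shift to the left.

left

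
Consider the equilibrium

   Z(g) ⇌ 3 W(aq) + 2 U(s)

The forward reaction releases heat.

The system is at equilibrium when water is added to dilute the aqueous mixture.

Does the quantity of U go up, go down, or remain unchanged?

Dilution lowers every aqueous concentration by the same factor. Δn_aq = 3 − 0 = +3, so the system shifts toward the side with more dissolved moles — to the right.
The net shift is to the right. U is a product, so its amount increases.

increases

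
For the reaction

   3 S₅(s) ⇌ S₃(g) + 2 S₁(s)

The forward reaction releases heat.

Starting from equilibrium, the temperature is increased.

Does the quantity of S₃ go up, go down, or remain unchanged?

decreases

The forward reaction is exothermic. Raising T favours the endothermic direction — shift to the left.
The net shift is to the left. S₃ is a product, so its amount decreases.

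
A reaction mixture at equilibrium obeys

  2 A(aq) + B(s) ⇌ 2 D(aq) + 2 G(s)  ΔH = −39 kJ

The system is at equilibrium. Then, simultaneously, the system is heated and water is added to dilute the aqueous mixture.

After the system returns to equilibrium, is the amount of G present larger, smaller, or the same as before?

The forward reaction is exothermic. Raising T favours the endothermic direction — shift to the left.
Dilution scales every aqueous concentration by the same factor. Δn_aq = 2 − 2 = 0, so Q is unchanged — no shift.
The net shift is to the left. G is a product, so its amount decreases.

decreases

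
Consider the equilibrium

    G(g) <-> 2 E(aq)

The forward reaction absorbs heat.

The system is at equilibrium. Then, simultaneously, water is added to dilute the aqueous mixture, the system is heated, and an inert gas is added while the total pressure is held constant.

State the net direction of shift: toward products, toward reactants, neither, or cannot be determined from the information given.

Dilution lowers every aqueous concentration by the same factor. Δn_aq = 2 − 0 = +2, so the system shifts toward the side with more dissolved moles — to the right.
The forward reaction is endothermic. Raising T favours the endothermic direction — shift to the right.
Adding inert gas at constant total pressure expands the volume and lowers every reacting partial pressure. With Δn_gas = 0 − 1 = -1, Q moves away from K toward the side with fewer gas moles, so the system shifts toward the side with more gas moles — to the left.
The individual effects push in opposite directions; without quantitative information the net direction cannot be determined.

cannot be determined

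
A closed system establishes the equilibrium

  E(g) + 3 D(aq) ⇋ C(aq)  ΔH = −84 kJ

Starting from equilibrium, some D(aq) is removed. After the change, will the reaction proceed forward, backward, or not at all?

left

Removing D (aq), a reactant, drives the reaction to the left.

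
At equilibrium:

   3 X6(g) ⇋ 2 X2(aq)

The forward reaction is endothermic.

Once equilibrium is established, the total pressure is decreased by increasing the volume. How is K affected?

The equilibrium constant depends only on temperature. This perturbation may move the position of equilibrium, but since T is unchanged, K itself is unchanged.

unchanged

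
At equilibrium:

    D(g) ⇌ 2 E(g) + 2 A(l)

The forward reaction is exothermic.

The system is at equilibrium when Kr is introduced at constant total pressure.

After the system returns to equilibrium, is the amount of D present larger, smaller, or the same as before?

decreases

Adding inert gas at constant total pressure expands the volume and lowers every reacting partial pressure. With Δn_gas = 2 − 1 = +1, Q moves away from K toward the side with fewer gas moles, so the system shifts toward the side with more gas moles — to the right.
The net shift is to the right. D is a reactant, so its amount decreases.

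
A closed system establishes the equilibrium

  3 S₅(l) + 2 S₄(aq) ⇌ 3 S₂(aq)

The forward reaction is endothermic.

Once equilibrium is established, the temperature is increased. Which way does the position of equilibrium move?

right

The forward reaction is endothermic. Raising T favours the endothermic direction — shift to the right.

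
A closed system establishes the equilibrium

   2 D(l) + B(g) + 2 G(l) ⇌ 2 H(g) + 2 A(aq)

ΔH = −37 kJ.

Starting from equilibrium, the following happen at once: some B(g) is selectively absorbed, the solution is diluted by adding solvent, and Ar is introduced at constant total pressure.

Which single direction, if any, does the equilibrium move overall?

Removing B (g), a reactant, drives the reaction to the left.
Dilution lowers every aqueous concentration by the same factor. Δn_aq = 2 − 0 = +2, so the system shifts toward the side with more dissolved moles — to the right.
Adding inert gas at constant total pressure expands the volume and lowers every reacting partial pressure. With Δn_gas = 2 − 1 = +1, Q moves away from K toward the side with fewer gas moles, so the system shifts toward the side with more gas moles — to the right.
The individual effects push in opposite directions; without quantitative information the net direction cannot be determined.

cannot be determined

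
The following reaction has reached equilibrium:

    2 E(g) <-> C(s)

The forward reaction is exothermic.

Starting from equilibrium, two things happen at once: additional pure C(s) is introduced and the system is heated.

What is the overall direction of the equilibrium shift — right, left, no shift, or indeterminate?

left

C is a pure solid; its activity is 1 regardless of amount, so Q is unaffected — no shift from this change.
The forward reaction is exothermic. Raising T favours the endothermic direction — shift to the left.
Only the nonzero effect(s) matter; the net shift is to the left.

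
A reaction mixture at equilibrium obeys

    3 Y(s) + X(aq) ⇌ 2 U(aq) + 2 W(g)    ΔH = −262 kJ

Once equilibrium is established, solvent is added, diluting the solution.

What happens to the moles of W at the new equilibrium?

increases

Dilution lowers every aqueous concentration by the same factor. Δn_aq = 2 − 1 = +1, so the system shifts toward the side with more dissolved moles — to the right.
The net shift is to the right. W is a product, so its amount increases.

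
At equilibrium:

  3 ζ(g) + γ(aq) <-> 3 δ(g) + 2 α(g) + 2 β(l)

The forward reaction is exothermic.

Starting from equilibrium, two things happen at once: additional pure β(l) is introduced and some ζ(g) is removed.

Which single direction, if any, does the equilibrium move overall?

β is a pure liquid; its activity is 1 regardless of amount, so Q is unaffected — no shift from this change.
Removing ζ (g), a reactant, drives the reaction to the left.
Only the nonzero effect(s) matter; the net shift is to the left.

left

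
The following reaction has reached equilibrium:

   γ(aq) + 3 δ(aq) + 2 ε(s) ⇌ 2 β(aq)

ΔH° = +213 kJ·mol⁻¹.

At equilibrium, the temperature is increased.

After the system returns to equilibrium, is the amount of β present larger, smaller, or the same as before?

The forward reaction is endothermic. Raising T favours the endothermic direction — shift to the right.
The net shift is to the right. β is a product, so its amount increases.

increases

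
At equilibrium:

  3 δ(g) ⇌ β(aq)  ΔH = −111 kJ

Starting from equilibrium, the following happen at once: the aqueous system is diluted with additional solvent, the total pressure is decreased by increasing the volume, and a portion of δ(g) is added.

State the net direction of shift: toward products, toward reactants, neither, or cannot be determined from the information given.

Dilution lowers every aqueous concentration by the same factor. Δn_aq = 1 − 0 = +1, so the system shifts toward the side with more dissolved moles — to the right.
Gas moles: reactants 3, products 0 (Δn_gas = -3). Expansion shifts the system toward the side with more moles of gas — to the left.
Adding δ (g), a reactant, drives the reaction to the right.
The individual effects push in opposite directions; without quantitative information the net direction cannot be determined.

cannot be determined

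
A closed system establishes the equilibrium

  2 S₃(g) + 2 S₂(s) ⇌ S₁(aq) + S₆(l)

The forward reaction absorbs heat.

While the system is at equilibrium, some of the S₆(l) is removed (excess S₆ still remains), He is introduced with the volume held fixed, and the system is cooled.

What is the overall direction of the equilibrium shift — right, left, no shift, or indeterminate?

left

S₆ is a pure liquid; its activity is 1 regardless of amount, so Q is unaffected — no shift from this change.
At constant volume, adding an inert gas leaves every reacting species' partial pressure unchanged, so Q is unchanged — no shift from this change.
The forward reaction is endothermic. Lowering T favours the exothermic direction — shift to the left.
Only the nonzero effect(s) matter; the net shift is to the left.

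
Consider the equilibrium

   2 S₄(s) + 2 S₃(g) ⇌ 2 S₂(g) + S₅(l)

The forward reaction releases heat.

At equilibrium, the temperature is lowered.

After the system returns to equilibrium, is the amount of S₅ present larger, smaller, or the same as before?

The forward reaction is exothermic. Lowering T favours the exothermic direction — shift to the right.
The net shift is to the right. S₅ is a product, so its amount increases.

increases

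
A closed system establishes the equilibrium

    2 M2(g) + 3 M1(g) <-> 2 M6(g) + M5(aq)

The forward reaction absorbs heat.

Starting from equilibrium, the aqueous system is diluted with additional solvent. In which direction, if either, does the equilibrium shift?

Dilution lowers every aqueous concentration by the same factor. Δn_aq = 1 − 0 = +1, so the system shifts toward the side with more dissolved moles — to the right.

right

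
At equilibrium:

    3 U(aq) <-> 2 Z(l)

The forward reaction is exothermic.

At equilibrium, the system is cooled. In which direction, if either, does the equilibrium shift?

right

The forward reaction is exothermic. Lowering T favours the exothermic direction — shift to the right.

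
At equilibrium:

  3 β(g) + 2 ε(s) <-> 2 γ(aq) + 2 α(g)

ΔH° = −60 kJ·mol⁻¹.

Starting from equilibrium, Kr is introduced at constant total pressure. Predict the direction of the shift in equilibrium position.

Adding inert gas at constant total pressure expands the volume and lowers every reacting partial pressure. With Δn_gas = 2 − 3 = -1, Q moves away from K toward the side with fewer gas moles, so the system shifts toward the side with more gas moles — to the left.

left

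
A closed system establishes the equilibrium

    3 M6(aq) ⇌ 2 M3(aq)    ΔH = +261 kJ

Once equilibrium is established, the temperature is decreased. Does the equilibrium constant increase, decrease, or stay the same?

K depends on temperature via the van 't Hoff relation. The forward reaction is endothermic, so lowering T decreases K.

decreases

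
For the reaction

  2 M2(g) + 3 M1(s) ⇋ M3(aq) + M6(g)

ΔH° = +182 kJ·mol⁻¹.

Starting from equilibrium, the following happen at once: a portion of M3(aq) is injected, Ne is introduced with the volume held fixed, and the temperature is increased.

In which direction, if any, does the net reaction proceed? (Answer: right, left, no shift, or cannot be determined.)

cannot be determined

Adding M3 (aq), a product, drives the reaction to the left.
At constant volume, adding an inert gas leaves every reacting species' partial pressure unchanged, so Q is unchanged — no shift from this change.
The forward reaction is endothermic. Raising T favours the endothermic direction — shift to the right.
The individual effects push in opposite directions; without quantitative information the net direction cannot be determined.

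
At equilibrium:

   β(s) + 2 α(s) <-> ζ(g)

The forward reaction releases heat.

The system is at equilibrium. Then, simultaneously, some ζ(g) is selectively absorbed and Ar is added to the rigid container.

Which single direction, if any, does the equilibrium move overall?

Removing ζ (g), a product, drives the reaction to the right.
At constant volume, adding an inert gas leaves every reacting species' partial pressure unchanged, so Q is unchanged — no shift from this change.
Only the nonzero effect(s) matter; the net shift is to the right.

right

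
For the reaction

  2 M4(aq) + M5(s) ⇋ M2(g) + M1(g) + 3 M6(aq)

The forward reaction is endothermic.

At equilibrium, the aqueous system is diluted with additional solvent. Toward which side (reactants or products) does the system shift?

Dilution lowers every aqueous concentration by the same factor. Δn_aq = 3 − 2 = +1, so the system shifts toward the side with more dissolved moles — to the right.

right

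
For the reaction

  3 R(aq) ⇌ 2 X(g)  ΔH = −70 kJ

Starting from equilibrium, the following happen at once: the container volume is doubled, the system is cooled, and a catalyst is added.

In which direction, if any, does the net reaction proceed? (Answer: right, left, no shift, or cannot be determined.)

right

Gas moles: reactants 0, products 2 (Δn_gas = +2). Expansion shifts the system toward the side with more moles of gas — to the right.
The forward reaction is exothermic. Lowering T favours the exothermic direction — shift to the right.
A catalyst speeds both forward and reverse rates equally; it changes neither Q nor K — no shift from this change.
Only the nonzero effect(s) matter; the net shift is to the right.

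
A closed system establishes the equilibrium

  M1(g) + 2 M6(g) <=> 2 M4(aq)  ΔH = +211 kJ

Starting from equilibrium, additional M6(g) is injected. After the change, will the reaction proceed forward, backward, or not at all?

Adding M6 (g), a reactant, drives the reaction to the right.

right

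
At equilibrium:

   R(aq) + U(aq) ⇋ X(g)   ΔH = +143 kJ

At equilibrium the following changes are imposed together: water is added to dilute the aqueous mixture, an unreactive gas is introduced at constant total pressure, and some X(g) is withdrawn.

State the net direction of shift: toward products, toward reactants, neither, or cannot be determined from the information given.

Dilution lowers every aqueous concentration by the same factor. Δn_aq = 0 − 2 = -2, so the system shifts toward the side with more dissolved moles — to the left.
Adding inert gas at constant total pressure expands the volume and lowers every reacting partial pressure. With Δn_gas = 1 − 0 = +1, Q moves away from K toward the side with fewer gas moles, so the system shifts toward the side with more gas moles — to the right.
Removing X (g), a product, drives the reaction to the right.
The individual effects push in opposite directions; without quantitative information the net direction cannot be determined.

cannot be determined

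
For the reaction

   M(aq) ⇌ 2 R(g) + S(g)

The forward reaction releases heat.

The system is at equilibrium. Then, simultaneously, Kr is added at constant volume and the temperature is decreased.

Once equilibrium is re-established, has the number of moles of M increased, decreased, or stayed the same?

At constant volume, adding an inert gas leaves every reacting species' partial pressure unchanged, so Q is unchanged — no shift from this change.
The forward reaction is exothermic. Lowering T favours the exothermic direction — shift to the right.
The net shift is to the right. M is a reactant, so its amount decreases.

decreases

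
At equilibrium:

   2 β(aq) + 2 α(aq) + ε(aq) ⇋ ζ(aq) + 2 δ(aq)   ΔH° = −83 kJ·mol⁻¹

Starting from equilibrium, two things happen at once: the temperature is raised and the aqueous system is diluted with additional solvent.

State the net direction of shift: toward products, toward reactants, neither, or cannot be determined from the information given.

left

The forward reaction is exothermic. Raising T favours the endothermic direction — shift to the left.
Dilution lowers every aqueous concentration by the same factor. Δn_aq = 3 − 5 = -2, so the system shifts toward the side with more dissolved moles — to the left.
All effects act in the same direction — net shift to the left.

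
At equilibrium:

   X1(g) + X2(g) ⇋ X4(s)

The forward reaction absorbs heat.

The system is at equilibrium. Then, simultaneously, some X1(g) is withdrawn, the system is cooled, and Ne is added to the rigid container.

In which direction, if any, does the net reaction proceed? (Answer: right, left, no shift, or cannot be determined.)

left

Removing X1 (g), a reactant, drives the reaction to the left.
The forward reaction is endothermic. Lowering T favours the exothermic direction — shift to the left.
At constant volume, adding an inert gas leaves every reacting species' partial pressure unchanged, so Q is unchanged — no shift from this change.
Only the nonzero effect(s) matter; the net shift is to the left.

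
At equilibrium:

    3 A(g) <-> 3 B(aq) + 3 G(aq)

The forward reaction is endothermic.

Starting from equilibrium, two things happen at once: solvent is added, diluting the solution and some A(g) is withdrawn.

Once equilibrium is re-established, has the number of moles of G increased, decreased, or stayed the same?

Dilution lowers every aqueous concentration by the same factor. Δn_aq = 6 − 0 = +6, so the system shifts toward the side with more dissolved moles — to the right.
Removing A (g), a reactant, drives the reaction to the left.
The two effects oppose each other, so the net shift — and hence the change in G — cannot be determined from the given information.

cannot be determined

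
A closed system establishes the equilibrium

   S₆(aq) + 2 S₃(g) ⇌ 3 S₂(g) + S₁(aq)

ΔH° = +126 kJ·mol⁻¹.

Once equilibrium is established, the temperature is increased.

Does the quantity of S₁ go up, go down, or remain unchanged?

increases

The forward reaction is endothermic. Raising T favours the endothermic direction — shift to the right.
The net shift is to the right. S₁ is a product, so its amount increases.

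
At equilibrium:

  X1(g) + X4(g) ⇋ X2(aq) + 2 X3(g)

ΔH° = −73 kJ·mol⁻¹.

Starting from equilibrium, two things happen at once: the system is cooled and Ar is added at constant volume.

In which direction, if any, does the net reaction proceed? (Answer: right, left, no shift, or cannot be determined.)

The forward reaction is exothermic. Lowering T favours the exothermic direction — shift to the right.
At constant volume, adding an inert gas leaves every reacting species' partial pressure unchanged, so Q is unchanged — no shift from this change.
Only the nonzero effect(s) matter; the net shift is to the right.

right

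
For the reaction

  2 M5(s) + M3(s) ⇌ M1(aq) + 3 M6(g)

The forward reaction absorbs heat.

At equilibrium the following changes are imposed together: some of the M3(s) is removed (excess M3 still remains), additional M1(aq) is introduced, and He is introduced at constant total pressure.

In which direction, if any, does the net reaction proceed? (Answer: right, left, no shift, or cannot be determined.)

M3 is a pure solid; its activity is 1 regardless of amount, so Q is unaffected — no shift from this change.
Adding M1 (aq), a product, drives the reaction to the left.
Adding inert gas at constant total pressure expands the volume and lowers every reacting partial pressure. With Δn_gas = 3 − 0 = +3, Q moves away from K toward the side with fewer gas moles, so the system shifts toward the side with more gas moles — to the right.
The individual effects push in opposite directions; without quantitative information the net direction cannot be determined.

cannot be determined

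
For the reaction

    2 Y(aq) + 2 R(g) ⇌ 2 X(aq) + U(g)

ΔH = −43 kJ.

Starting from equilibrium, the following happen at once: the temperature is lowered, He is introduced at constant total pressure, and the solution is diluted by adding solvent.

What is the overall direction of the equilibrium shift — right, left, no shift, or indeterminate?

The forward reaction is exothermic. Lowering T favours the exothermic direction — shift to the right.
Adding inert gas at constant total pressure expands the volume and lowers every reacting partial pressure. With Δn_gas = 1 − 2 = -1, Q moves away from K toward the side with fewer gas moles, so the system shifts toward the side with more gas moles — to the left.
Dilution scales every aqueous concentration by the same factor. Δn_aq = 2 − 2 = 0, so Q is unchanged — no shift.
The individual effects push in opposite directions; without quantitative information the net direction cannot be determined.

cannot be determined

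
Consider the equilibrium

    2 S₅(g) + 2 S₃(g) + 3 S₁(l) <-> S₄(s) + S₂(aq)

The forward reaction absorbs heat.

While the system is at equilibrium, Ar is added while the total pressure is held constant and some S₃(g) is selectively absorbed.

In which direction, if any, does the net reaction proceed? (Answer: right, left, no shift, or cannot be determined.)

left

Adding inert gas at constant total pressure expands the volume and lowers every reacting partial pressure. With Δn_gas = 0 − 4 = -4, Q moves away from K toward the side with fewer gas moles, so the system shifts toward the side with more gas moles — to the left.
Removing S₃ (g), a reactant, drives the reaction to the left.
All effects act in the same direction — net shift to the left.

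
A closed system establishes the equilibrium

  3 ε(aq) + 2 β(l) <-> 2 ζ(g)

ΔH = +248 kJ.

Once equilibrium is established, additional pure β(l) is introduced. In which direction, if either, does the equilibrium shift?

no shift

β is a pure liquid; its activity is 1 regardless of amount, so Q is unaffected — no shift from this change.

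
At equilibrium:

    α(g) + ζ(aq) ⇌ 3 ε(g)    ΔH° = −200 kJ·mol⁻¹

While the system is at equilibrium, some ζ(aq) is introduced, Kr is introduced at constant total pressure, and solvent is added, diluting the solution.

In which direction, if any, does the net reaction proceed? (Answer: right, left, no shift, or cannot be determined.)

cannot be determined

Adding ζ (aq), a reactant, drives the reaction to the right.
Adding inert gas at constant total pressure expands the volume and lowers every reacting partial pressure. With Δn_gas = 3 − 1 = +2, Q moves away from K toward the side with fewer gas moles, so the system shifts toward the side with more gas moles — to the right.
Dilution lowers every aqueous concentration by the same factor. Δn_aq = 0 − 1 = -1, so the system shifts toward the side with more dissolved moles — to the left.
The individual effects push in opposite directions; without quantitative information the net direction cannot be determined.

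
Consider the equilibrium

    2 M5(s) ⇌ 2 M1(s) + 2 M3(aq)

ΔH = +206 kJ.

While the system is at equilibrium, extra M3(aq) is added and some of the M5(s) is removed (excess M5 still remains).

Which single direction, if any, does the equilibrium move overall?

left

Adding M3 (aq), a product, drives the reaction to the left.
M5 is a pure solid; its activity is 1 regardless of amount, so Q is unaffected — no shift from this change.
Only the nonzero effect(s) matter; the net shift is to the left.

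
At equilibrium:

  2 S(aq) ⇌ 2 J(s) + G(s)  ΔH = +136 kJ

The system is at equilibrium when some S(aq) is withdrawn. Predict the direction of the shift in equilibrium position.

Removing S (aq), a reactant, drives the reaction to the left.

left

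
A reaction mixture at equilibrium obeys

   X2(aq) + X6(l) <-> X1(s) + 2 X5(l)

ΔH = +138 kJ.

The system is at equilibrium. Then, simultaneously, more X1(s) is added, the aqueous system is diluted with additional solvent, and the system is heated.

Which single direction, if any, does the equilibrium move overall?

cannot be determined

X1 is a pure solid; its activity is 1 regardless of amount, so Q is unaffected — no shift from this change.
Dilution lowers every aqueous concentration by the same factor. Δn_aq = 0 − 1 = -1, so the system shifts toward the side with more dissolved moles — to the left.
The forward reaction is endothermic. Raising T favours the endothermic direction — shift to the right.
The individual effects push in opposite directions; without quantitative information the net direction cannot be determined.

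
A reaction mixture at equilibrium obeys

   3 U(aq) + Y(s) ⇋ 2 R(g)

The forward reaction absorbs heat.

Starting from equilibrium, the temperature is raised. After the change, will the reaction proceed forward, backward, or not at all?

The forward reaction is endothermic. Raising T favours the endothermic direction — shift to the right.

right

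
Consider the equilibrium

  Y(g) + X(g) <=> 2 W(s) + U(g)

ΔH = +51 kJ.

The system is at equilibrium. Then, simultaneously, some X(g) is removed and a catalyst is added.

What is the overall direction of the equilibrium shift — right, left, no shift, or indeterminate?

left

Removing X (g), a reactant, drives the reaction to the left.
A catalyst speeds both forward and reverse rates equally; it changes neither Q nor K — no shift from this change.
Only the nonzero effect(s) matter; the net shift is to the left.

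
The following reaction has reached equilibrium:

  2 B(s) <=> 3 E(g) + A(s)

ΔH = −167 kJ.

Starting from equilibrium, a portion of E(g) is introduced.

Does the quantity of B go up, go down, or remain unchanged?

Adding E (g), a product, drives the reaction to the left.
The net shift is to the left. B is a reactant, so its amount increases.

increases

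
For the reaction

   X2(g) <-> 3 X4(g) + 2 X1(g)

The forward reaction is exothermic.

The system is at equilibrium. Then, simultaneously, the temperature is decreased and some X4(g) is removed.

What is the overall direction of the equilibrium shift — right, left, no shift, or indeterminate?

right

The forward reaction is exothermic. Lowering T favours the exothermic direction — shift to the right.
Removing X4 (g), a product, drives the reaction to the right.
All effects act in the same direction — net shift to the right.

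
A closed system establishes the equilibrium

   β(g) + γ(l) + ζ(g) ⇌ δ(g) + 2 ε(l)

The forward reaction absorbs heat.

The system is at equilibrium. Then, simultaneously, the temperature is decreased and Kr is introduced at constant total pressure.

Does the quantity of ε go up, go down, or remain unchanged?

The forward reaction is endothermic. Lowering T favours the exothermic direction — shift to the left.
Adding inert gas at constant total pressure expands the volume and lowers every reacting partial pressure. With Δn_gas = 1 − 2 = -1, Q moves away from K toward the side with fewer gas moles, so the system shifts toward the side with more gas moles — to the left.
The net shift is to the left. ε is a product, so its amount decreases.

decreases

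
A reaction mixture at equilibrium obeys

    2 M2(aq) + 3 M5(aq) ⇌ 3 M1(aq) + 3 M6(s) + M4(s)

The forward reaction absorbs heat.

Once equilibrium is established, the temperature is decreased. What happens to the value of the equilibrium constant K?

decreases

K depends on temperature via the van 't Hoff relation. The forward reaction is endothermic, so lowering T decreases K.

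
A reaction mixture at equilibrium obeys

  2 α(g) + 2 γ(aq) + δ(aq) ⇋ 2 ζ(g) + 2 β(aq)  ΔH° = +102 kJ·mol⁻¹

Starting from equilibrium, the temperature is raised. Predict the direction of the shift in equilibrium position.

The forward reaction is endothermic. Raising T favours the endothermic direction — shift to the right.

right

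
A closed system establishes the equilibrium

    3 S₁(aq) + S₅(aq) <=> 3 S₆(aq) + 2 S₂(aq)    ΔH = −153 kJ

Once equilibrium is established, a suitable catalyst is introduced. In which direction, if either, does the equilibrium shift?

no shift

A catalyst speeds both forward and reverse rates equally; it changes neither Q nor K — no shift from this change.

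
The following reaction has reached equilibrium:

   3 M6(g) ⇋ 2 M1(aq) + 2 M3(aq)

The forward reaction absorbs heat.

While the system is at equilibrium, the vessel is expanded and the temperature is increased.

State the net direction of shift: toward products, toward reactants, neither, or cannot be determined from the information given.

Gas moles: reactants 3, products 0 (Δn_gas = -3). Expansion shifts the system toward the side with more moles of gas — to the left.
The forward reaction is endothermic. Raising T favours the endothermic direction — shift to the right.
The individual effects push in opposite directions; without quantitative information the net direction cannot be determined.

cannot be determined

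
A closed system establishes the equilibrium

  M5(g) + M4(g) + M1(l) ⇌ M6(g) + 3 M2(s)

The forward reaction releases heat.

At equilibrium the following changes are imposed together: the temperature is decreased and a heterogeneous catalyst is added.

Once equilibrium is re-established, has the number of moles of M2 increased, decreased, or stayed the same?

increases

The forward reaction is exothermic. Lowering T favours the exothermic direction — shift to the right.
A catalyst speeds both forward and reverse rates equally; it changes neither Q nor K — no shift from this change.
The net shift is to the right. M2 is a product, so its amount increases.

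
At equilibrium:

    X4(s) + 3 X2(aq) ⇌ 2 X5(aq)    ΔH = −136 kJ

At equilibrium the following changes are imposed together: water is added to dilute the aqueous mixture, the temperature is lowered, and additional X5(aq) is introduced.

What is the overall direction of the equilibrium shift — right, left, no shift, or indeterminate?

Dilution lowers every aqueous concentration by the same factor. Δn_aq = 2 − 3 = -1, so the system shifts toward the side with more dissolved moles — to the left.
The forward reaction is exothermic. Lowering T favours the exothermic direction — shift to the right.
Adding X5 (aq), a product, drives the reaction to the left.
The individual effects push in opposite directions; without quantitative information the net direction cannot be determined.

cannot be determined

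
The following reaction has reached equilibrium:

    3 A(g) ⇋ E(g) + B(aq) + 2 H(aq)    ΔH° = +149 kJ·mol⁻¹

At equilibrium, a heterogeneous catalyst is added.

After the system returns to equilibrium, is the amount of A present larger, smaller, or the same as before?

unchanged

A catalyst speeds both forward and reverse rates equally; it changes neither Q nor K — no shift from this change.
No net shift occurs, so the amount of A is unchanged.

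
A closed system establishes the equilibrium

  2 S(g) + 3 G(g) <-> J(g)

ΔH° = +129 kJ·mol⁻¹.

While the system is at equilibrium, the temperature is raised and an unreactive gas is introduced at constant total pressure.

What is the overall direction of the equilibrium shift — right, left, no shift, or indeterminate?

cannot be determined

The forward reaction is endothermic. Raising T favours the endothermic direction — shift to the right.
Adding inert gas at constant total pressure expands the volume and lowers every reacting partial pressure. With Δn_gas = 1 − 5 = -4, Q moves away from K toward the side with fewer gas moles, so the system shifts toward the side with more gas moles — to the left.
The individual effects push in opposite directions; without quantitative information the net direction cannot be determined.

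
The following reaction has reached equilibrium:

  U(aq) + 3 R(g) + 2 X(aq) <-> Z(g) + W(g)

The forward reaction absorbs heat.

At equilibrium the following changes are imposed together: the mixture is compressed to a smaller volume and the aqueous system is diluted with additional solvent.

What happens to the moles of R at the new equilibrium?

cannot be determined

Gas moles: reactants 3, products 2 (Δn_gas = -1). Compression shifts the system toward the side with fewer moles of gas — to the right.
Dilution lowers every aqueous concentration by the same factor. Δn_aq = 0 − 3 = -3, so the system shifts toward the side with more dissolved moles — to the left.
The two effects oppose each other, so the net shift — and hence the change in R — cannot be determined from the given information.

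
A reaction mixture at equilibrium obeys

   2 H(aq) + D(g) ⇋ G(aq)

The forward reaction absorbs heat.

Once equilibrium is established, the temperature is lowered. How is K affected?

decreases

K depends on temperature via the van 't Hoff relation. The forward reaction is endothermic, so lowering T decreases K.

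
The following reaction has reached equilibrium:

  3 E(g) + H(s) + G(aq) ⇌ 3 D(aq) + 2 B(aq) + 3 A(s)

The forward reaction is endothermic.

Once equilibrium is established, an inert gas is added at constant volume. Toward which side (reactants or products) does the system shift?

At constant volume, adding an inert gas leaves every reacting species' partial pressure unchanged, so Q is unchanged — no shift from this change.

no shift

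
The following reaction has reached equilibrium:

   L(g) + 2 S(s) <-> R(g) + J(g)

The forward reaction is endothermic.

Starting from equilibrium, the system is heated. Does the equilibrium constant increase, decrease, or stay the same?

increases

K depends on temperature via the van 't Hoff relation. The forward reaction is endothermic, so raising T increases K.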